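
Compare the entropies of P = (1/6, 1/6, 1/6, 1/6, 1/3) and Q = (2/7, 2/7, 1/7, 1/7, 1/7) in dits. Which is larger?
P

Computing entropies in dits:
H(P) = 0.6778
H(Q) = 0.6731

Distribution P has higher entropy.

Intuition: The distribution closer to uniform (more spread out) has higher entropy.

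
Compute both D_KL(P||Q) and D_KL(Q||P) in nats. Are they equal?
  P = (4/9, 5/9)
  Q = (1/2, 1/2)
D_KL(P||Q) = 0.0062, D_KL(Q||P) = 0.0062

KL divergence is not symmetric: D_KL(P||Q) ≠ D_KL(Q||P) in general.

D_KL(P||Q) = 0.0062 nats
D_KL(Q||P) = 0.0062 nats

In this case they happen to be equal (to 4 decimal places).

This asymmetry is why KL divergence is not a true distance metric.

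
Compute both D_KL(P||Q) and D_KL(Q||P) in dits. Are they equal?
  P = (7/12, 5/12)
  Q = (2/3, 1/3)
D_KL(P||Q) = 0.0066, D_KL(Q||P) = 0.0064

KL divergence is not symmetric: D_KL(P||Q) ≠ D_KL(Q||P) in general.

D_KL(P||Q) = 0.0066 dits
D_KL(Q||P) = 0.0064 dits

No, they are not equal!

This asymmetry is why KL divergence is not a true distance metric.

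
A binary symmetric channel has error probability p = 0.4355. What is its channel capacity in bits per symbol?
0.0120 bits

For a binary symmetric channel (BSC) with error probability p:
Capacity C = 1 - H(p) bits per symbol

where H(p) = -p log₂(p) - (1-p) log₂(1-p) is the binary entropy function.

H(0.4355) = 0.9880 bits
C = 1 - 0.9880 = 0.0120 bits per symbol

This means we can reliably transmit up to 0.0120 bits of information per channel use.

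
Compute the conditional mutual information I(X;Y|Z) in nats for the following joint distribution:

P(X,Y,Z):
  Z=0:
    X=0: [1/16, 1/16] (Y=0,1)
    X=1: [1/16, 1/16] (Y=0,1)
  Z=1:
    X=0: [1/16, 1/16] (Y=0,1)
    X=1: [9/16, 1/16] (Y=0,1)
0.0481 nats

Conditional mutual information: I(X;Y|Z) = H(X|Z) + H(Y|Z) - H(X,Y|Z)

H(Z) = 0.5623
H(X,Z) = 1.0735 → H(X|Z) = 0.5112
H(Y,Z) = 1.0735 → H(Y|Z) = 0.5112
H(X,Y,Z) = 1.5366 → H(X,Y|Z) = 0.9743

I(X;Y|Z) = 0.5112 + 0.5112 - 0.9743 = 0.0481 nats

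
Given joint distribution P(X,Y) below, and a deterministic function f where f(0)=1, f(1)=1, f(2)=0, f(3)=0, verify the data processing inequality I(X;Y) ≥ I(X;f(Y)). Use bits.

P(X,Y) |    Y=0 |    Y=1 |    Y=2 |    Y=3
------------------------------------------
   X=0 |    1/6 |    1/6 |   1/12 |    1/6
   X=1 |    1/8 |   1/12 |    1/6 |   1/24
I(X;Y) = 0.0830, I(X;f(Y)) = 0.0036, inequality holds: 0.0830 ≥ 0.0036

Data Processing Inequality: For any Markov chain X → Y → Z, we have I(X;Y) ≥ I(X;Z).

Here Z = f(Y) is a deterministic function of Y, forming X → Y → Z.

Original I(X;Y) = 0.0830 bits

After applying f:
P(X,Z) where Z=f(Y):
- P(X,Z=0) = P(X,Y=2) + P(X,Y=3)
- P(X,Z=1) = P(X,Y=0) + P(X,Y=1)

I(X;Z) = I(X;f(Y)) = 0.0036 bits

Verification: 0.0830 ≥ 0.0036 ✓

Information cannot be created by processing; the function f can only lose information about X.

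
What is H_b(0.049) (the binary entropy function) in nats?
0.1956 nats

The binary entropy function is:
H(p) = -p log(p) - (1-p) log(1-p)

H(0.049) = -0.049 × log_e(0.049) - 0.951 × log_e(0.951)
H(0.049) = 0.1956 nats

Note: Binary entropy is maximized at p=0.5 (H=1 bit) and minimized at p=0 or p=1 (H=0).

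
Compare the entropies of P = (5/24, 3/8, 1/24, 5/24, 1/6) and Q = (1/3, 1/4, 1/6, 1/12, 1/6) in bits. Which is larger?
Q

Computing entropies in bits:
H(P) = 2.0954
H(Q) = 2.1887

Distribution Q has higher entropy.

Intuition: The distribution closer to uniform (more spread out) has higher entropy.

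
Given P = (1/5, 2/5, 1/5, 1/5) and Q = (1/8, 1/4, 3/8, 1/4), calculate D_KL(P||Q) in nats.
0.1117 nats

KL divergence: D_KL(P||Q) = Σ p(x) log(p(x)/q(x))

Computing term by term:
  x=0: 1/5 × log_e[(1/5)/(1/8)] = 1/5 × 0.4700 = 0.0940
  x=1: 2/5 × log_e[(2/5)/(1/4)] = 2/5 × 0.4700 = 0.1880
  x=2: 1/5 × log_e[(1/5)/(3/8)] = 1/5 × -0.6286 = -0.1257
  x=3: 1/5 × log_e[(1/5)/(1/4)] = 1/5 × -0.2231 = -0.0446

D_KL(P||Q) = 0.1117 nats

Note: KL divergence is always non-negative and equals 0 iff P = Q.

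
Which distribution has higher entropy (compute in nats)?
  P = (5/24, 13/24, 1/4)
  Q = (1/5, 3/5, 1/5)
P

Computing entropies in nats:
H(P) = 1.0055
H(Q) = 0.9503

Distribution P has higher entropy.

Intuition: The distribution closer to uniform (more spread out) has higher entropy.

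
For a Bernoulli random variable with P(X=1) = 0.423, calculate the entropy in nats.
0.6812 nats

The binary entropy function is:
H(p) = -p log(p) - (1-p) log(1-p)

H(0.423) = -0.423 × log_e(0.423) - 0.577 × log_e(0.577)
H(0.423) = 0.6812 nats

Note: Binary entropy is maximized at p=0.5 (H=1 bit) and minimized at p=0 or p=1 (H=0).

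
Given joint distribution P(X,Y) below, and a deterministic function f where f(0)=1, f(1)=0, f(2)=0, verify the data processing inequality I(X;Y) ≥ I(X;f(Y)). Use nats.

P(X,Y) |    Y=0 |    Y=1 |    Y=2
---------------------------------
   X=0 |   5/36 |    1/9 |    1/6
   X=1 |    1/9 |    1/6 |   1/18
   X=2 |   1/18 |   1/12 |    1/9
I(X;Y) = 0.0418, I(X;f(Y)) = 0.0057, inequality holds: 0.0418 ≥ 0.0057

Data Processing Inequality: For any Markov chain X → Y → Z, we have I(X;Y) ≥ I(X;Z).

Here Z = f(Y) is a deterministic function of Y, forming X → Y → Z.

Original I(X;Y) = 0.0418 nats

After applying f:
P(X,Z) where Z=f(Y):
- P(X,Z=0) = P(X,Y=1) + P(X,Y=2)
- P(X,Z=1) = P(X,Y=0)

I(X;Z) = I(X;f(Y)) = 0.0057 nats

Verification: 0.0418 ≥ 0.0057 ✓

Information cannot be created by processing; the function f can only lose information about X.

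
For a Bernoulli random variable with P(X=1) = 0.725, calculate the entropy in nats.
0.5882 nats

The binary entropy function is:
H(p) = -p log(p) - (1-p) log(1-p)

H(0.725) = -0.725 × log_e(0.725) - 0.275 × log_e(0.275)
H(0.725) = 0.5882 nats

Note: Binary entropy is maximized at p=0.5 (H=1 bit) and minimized at p=0 or p=1 (H=0).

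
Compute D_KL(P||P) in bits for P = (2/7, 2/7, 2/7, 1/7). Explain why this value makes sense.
0.0000 bits

KL divergence satisfies the Gibbs inequality: D_KL(P||Q) ≥ 0 for all distributions P, Q.

D_KL(P||Q) = Σ p(x) log(p(x)/q(x))
Each term is p(x) × log_2(p(x)/p(x)) = p(x) × log_2(1) = 0, so the sum is 0.
D_KL(P||Q) = 0.0000 bits

When P = Q, the KL divergence is exactly 0, as there is no 'divergence' between identical distributions.

This non-negativity is a fundamental property: relative entropy cannot be negative because it measures how different Q is from P.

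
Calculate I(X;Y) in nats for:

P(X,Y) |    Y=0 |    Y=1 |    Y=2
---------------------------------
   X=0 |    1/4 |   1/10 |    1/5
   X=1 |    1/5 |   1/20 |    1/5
0.0063 nats

Mutual information: I(X;Y) = H(X) + H(Y) - H(X,Y)

Marginals:
P(X) = (11/20, 9/20), H(X) = 0.6881 nats
P(Y) = (9/20, 3/20, 2/5), H(Y) = 1.0104 nats

Joint entropy: H(X,Y) = 1.6923 nats

I(X;Y) = 0.6881 + 1.0104 - 1.6923 = 0.0063 nats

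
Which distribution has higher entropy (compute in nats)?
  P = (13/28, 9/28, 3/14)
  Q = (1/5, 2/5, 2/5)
Q

Computing entropies in nats:
H(P) = 1.0511
H(Q) = 1.0549

Distribution Q has higher entropy.

Intuition: The distribution closer to uniform (more spread out) has higher entropy.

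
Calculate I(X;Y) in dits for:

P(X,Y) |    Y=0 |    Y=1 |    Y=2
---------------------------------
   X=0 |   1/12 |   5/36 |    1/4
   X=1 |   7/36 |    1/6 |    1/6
0.0134 dits

Mutual information: I(X;Y) = H(X) + H(Y) - H(X,Y)

Marginals:
P(X) = (17/36, 19/36), H(X) = 0.3004 dits
P(Y) = (5/18, 11/36, 5/12), H(Y) = 0.4703 dits

Joint entropy: H(X,Y) = 0.7572 dits

I(X;Y) = 0.3004 + 0.4703 - 0.7572 = 0.0134 dits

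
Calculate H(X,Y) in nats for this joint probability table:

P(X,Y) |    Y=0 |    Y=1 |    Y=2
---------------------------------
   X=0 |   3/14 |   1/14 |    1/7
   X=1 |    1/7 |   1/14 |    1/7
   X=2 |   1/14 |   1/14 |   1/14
2.1066 nats

Joint entropy is H(X,Y) = -Σ_{x,y} p(x,y) log p(x,y).

Summing over all non-zero entries:
H(X,Y) = -[3/14·log_e(3/14) + 1/14·log_e(1/14) + 1/7·log_e(1/7) + 1/7·log_e(1/7) + 1/14·log_e(1/14) + 1/7·log_e(1/7) + 1/14·log_e(1/14) + 1/14·log_e(1/14) + 1/14·log_e(1/14)]
H(X,Y) = 2.1066 nats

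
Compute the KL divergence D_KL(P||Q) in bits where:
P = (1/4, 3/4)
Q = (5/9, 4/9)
0.2782 bits

KL divergence: D_KL(P||Q) = Σ p(x) log(p(x)/q(x))

Computing term by term:
  x=0: 1/4 × log_2[(1/4)/(5/9)] = 1/4 × -1.1520 = -0.2880
  x=1: 3/4 × log_2[(3/4)/(4/9)] = 3/4 × 0.7549 = 0.5662

D_KL(P||Q) = 0.2782 bits

Note: KL divergence is always non-negative and equals 0 iff P = Q.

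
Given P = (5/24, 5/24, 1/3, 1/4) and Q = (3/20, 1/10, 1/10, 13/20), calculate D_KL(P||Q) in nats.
0.3838 nats

KL divergence: D_KL(P||Q) = Σ p(x) log(p(x)/q(x))

Computing term by term:
  x=0: 5/24 × log_e[(5/24)/(3/20)] = 5/24 × 0.3285 = 0.0684
  x=1: 5/24 × log_e[(5/24)/(1/10)] = 5/24 × 0.7340 = 0.1529
  x=2: 1/3 × log_e[(1/3)/(1/10)] = 1/3 × 1.2040 = 0.4013
  x=3: 1/4 × log_e[(1/4)/(13/20)] = 1/4 × -0.9555 = -0.2389

D_KL(P||Q) = 0.3838 nats

Note: KL divergence is always non-negative and equals 0 iff P = Q.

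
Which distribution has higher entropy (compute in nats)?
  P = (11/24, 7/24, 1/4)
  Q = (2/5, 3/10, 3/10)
Q

Computing entropies in nats:
H(P) = 1.0635
H(Q) = 1.0889

Distribution Q has higher entropy.

Intuition: The distribution closer to uniform (more spread out) has higher entropy.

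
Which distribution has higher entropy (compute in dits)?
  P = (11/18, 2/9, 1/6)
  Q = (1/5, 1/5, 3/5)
Q

Computing entropies in dits:
H(P) = 0.4056
H(Q) = 0.4127

Distribution Q has higher entropy.

Intuition: The distribution closer to uniform (more spread out) has higher entropy.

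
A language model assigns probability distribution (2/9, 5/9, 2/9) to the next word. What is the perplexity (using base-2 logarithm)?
2.7048

Perplexity is 2^H (or exp(H) for natural log).

First, H = -Σ p log p = 1.4355 bits
Perplexity = 2^1.4355 = 2.7048

Interpretation: The model's uncertainty is equivalent to choosing uniformly among 2.7 options.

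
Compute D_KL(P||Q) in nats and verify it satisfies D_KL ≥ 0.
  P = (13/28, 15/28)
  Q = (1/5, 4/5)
0.1762 nats

KL divergence satisfies the Gibbs inequality: D_KL(P||Q) ≥ 0 for all distributions P, Q.

D_KL(P||Q) = Σ p(x) log(p(x)/q(x))
Term by term:
  x=0: 13/28 × log_e[(13/28)/(1/5)] = 0.3910
  x=1: 15/28 × log_e[(15/28)/(4/5)] = -0.2148
D_KL(P||Q) = 0.1762 nats

D_KL(P||Q) = 0.1762 ≥ 0 ✓

This non-negativity is a fundamental property: relative entropy cannot be negative because it measures how different Q is from P.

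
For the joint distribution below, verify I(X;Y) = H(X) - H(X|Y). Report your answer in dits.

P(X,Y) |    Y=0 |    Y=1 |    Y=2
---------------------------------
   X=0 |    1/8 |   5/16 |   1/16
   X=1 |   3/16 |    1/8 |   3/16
I(X;Y) = 0.0350 dits

Mutual information has multiple equivalent forms:
- I(X;Y) = H(X) - H(X|Y)
- I(X;Y) = H(Y) - H(Y|X)
- I(X;Y) = H(X) + H(Y) - H(X,Y)

Computing all quantities:
H(X) = 0.3010, H(Y) = 0.4654, H(X,Y) = 0.7315
H(X|Y) = 0.2661, H(Y|X) = 0.4305

Verification:
H(X) - H(X|Y) = 0.3010 - 0.2661 = 0.0350
H(Y) - H(Y|X) = 0.4654 - 0.4305 = 0.0350
H(X) + H(Y) - H(X,Y) = 0.3010 + 0.4654 - 0.7315 = 0.0350

All forms give I(X;Y) = 0.0350 dits. ✓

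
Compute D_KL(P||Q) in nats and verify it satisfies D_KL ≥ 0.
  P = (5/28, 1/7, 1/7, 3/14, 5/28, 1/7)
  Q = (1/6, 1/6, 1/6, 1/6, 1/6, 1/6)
0.0124 nats

KL divergence satisfies the Gibbs inequality: D_KL(P||Q) ≥ 0 for all distributions P, Q.

D_KL(P||Q) = Σ p(x) log(p(x)/q(x))
Term by term:
  x=0: 5/28 × log_e[(5/28)/(1/6)] = 0.0123
  x=1: 1/7 × log_e[(1/7)/(1/6)] = -0.0220
  x=2: 1/7 × log_e[(1/7)/(1/6)] = -0.0220
  x=3: 3/14 × log_e[(3/14)/(1/6)] = 0.0539
  x=4: 5/28 × log_e[(5/28)/(1/6)] = 0.0123
  x=5: 1/7 × log_e[(1/7)/(1/6)] = -0.0220
D_KL(P||Q) = 0.0124 nats

D_KL(P||Q) = 0.0124 ≥ 0 ✓

This non-negativity is a fundamental property: relative entropy cannot be negative because it measures how different Q is from P.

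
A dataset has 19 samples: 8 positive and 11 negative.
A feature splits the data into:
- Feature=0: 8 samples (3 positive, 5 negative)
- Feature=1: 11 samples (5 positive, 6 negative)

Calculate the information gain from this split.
0.0046 bits

Information Gain = H(Y) - H(Y|Feature)

Before split:
P(positive) = 8/19 = 0.4211
H(Y) = 0.9819 bits

After split:
Feature=0: H = 0.9544 bits (weight = 8/19)
Feature=1: H = 0.9940 bits (weight = 11/19)
H(Y|Feature) = (8/19)×0.9544 + (11/19)×0.9940 = 0.9774 bits

Information Gain = 0.9819 - 0.9774 = 0.0046 bits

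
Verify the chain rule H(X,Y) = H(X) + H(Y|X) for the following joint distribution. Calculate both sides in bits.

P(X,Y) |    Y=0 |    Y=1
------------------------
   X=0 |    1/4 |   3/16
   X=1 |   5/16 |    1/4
H(X,Y) = 1.9772, H(X) = 0.9887, H(Y|X) = 0.9885 (all in bits)

Chain rule: H(X,Y) = H(X) + H(Y|X)

Left side — joint entropy directly:
H(X,Y) = -Σ p(x,y) log p(x,y) = 1.9772 bits

Right side — compute H(Y|X) from the conditional distributions:
P(X) = (7/16, 9/16), so H(X) = 0.9887 bits
H(Y|X) = Σ_x P(X=x) · H(Y|X=x):
  P(Y|X=0) = (4/7, 3/7), H(Y|X=0) = 0.9852, weight P(X=0) = 7/16
  P(Y|X=1) = (5/9, 4/9), H(Y|X=1) = 0.9911, weight P(X=1) = 9/16
H(Y|X) = 0.9885 bits

H(X) + H(Y|X) = 0.9887 + 0.9885 = 1.9772 bits

Both sides equal 1.9772 bits. ✓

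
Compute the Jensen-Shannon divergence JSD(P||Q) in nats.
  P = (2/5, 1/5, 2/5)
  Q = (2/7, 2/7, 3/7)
0.0088 nats

Jensen-Shannon divergence is:
JSD(P||Q) = 0.5 × D_KL(P||M) + 0.5 × D_KL(Q||M)
where M = 0.5 × (P + Q) is the mixture distribution.

M = 0.5 × (2/5, 1/5, 2/5) + 0.5 × (2/7, 2/7, 3/7) = (12/35, 0.242857, 0.414286)

D_KL(P||M) = 0.0088 nats
D_KL(Q||M) = 0.0089 nats

JSD(P||Q) = 0.5 × 0.0088 + 0.5 × 0.0089 = 0.0088 nats

Unlike KL divergence, JSD is symmetric and bounded: 0 ≤ JSD ≤ log(2).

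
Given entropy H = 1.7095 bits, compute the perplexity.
3.2705

Perplexity is 2^H (or exp(H) for natural log).

H = 1.7095 bits
Perplexity = 2^1.7095 = 3.2705

Interpretation: The model's uncertainty is equivalent to choosing uniformly among 3.3 options.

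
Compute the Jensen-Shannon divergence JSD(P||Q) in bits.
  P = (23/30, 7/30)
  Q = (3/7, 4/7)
0.0878 bits

Jensen-Shannon divergence is:
JSD(P||Q) = 0.5 × D_KL(P||M) + 0.5 × D_KL(Q||M)
where M = 0.5 × (P + Q) is the mixture distribution.

M = 0.5 × (23/30, 7/30) + 0.5 × (3/7, 4/7) = (0.597619, 0.402381)

D_KL(P||M) = 0.0921 bits
D_KL(Q||M) = 0.0836 bits

JSD(P||Q) = 0.5 × 0.0921 + 0.5 × 0.0836 = 0.0878 bits

Unlike KL divergence, JSD is symmetric and bounded: 0 ≤ JSD ≤ log(2).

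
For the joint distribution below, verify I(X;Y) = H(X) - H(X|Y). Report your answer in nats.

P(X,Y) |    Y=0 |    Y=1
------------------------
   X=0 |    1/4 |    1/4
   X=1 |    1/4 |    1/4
I(X;Y) = 0.0000 nats

Mutual information has multiple equivalent forms:
- I(X;Y) = H(X) - H(X|Y)
- I(X;Y) = H(Y) - H(Y|X)
- I(X;Y) = H(X) + H(Y) - H(X,Y)

Computing all quantities:
H(X) = 0.6931, H(Y) = 0.6931, H(X,Y) = 1.3863
H(X|Y) = 0.6931, H(Y|X) = 0.6931

Verification:
H(X) - H(X|Y) = 0.6931 - 0.6931 = 0.0000
H(Y) - H(Y|X) = 0.6931 - 0.6931 = 0.0000
H(X) + H(Y) - H(X,Y) = 0.6931 + 0.6931 - 1.3863 = 0.0000

All forms give I(X;Y) = 0.0000 nats. ✓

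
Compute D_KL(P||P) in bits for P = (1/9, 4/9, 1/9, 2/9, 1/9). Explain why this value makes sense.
0.0000 bits

KL divergence satisfies the Gibbs inequality: D_KL(P||Q) ≥ 0 for all distributions P, Q.

D_KL(P||Q) = Σ p(x) log(p(x)/q(x))
Each term is p(x) × log_2(p(x)/p(x)) = p(x) × log_2(1) = 0, so the sum is 0.
D_KL(P||Q) = 0.0000 bits

When P = Q, the KL divergence is exactly 0, as there is no 'divergence' between identical distributions.

This non-negativity is a fundamental property: relative entropy cannot be negative because it measures how different Q is from P.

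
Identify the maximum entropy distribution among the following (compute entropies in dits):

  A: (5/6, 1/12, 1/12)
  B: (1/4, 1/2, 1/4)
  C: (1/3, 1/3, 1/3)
C

For a discrete distribution over n outcomes, entropy is maximized by the uniform distribution.

Computing entropies:
H(A) = 0.2458 dits
H(B) = 0.4515 dits
H(C) = 0.4771 dits

The uniform distribution (where all probabilities equal 1/3) achieves the maximum entropy of log_10(3) = 0.4771 dits.

Distribution C has the highest entropy.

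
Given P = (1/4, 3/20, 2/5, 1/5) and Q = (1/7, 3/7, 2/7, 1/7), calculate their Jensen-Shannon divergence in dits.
0.0215 dits

Jensen-Shannon divergence is:
JSD(P||Q) = 0.5 × D_KL(P||M) + 0.5 × D_KL(Q||M)
where M = 0.5 × (P + Q) is the mixture distribution.

M = 0.5 × (1/4, 3/20, 2/5, 1/5) + 0.5 × (1/7, 3/7, 2/7, 1/7) = (0.196429, 0.289286, 12/35, 6/35)

D_KL(P||M) = 0.0236 dits
D_KL(Q||M) = 0.0195 dits

JSD(P||Q) = 0.5 × 0.0236 + 0.5 × 0.0195 = 0.0215 dits

Unlike KL divergence, JSD is symmetric and bounded: 0 ≤ JSD ≤ log(2).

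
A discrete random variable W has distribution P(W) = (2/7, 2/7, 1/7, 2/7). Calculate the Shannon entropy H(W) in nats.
1.3518 nats

Shannon entropy is H(X) = -Σ p(x) log p(x).

For P = (2/7, 2/7, 1/7, 2/7):
H = -2/7 × log_e(2/7) -2/7 × log_e(2/7) -1/7 × log_e(1/7) -2/7 × log_e(2/7)
H = 1.3518 nats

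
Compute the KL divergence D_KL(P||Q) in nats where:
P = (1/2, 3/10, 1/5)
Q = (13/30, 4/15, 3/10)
0.0258 nats

KL divergence: D_KL(P||Q) = Σ p(x) log(p(x)/q(x))

Computing term by term:
  x=0: 1/2 × log_e[(1/2)/(13/30)] = 1/2 × 0.1431 = 0.0716
  x=1: 3/10 × log_e[(3/10)/(4/15)] = 3/10 × 0.1178 = 0.0353
  x=2: 1/5 × log_e[(1/5)/(3/10)] = 1/5 × -0.4055 = -0.0811

D_KL(P||Q) = 0.0258 nats

Note: KL divergence is always non-negative and equals 0 iff P = Q.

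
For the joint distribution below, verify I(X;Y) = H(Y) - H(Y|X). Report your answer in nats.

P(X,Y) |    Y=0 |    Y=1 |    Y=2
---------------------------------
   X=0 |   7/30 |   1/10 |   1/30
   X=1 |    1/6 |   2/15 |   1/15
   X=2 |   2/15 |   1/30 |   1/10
I(X;Y) = 0.0545 nats

Mutual information has multiple equivalent forms:
- I(X;Y) = H(X) - H(X|Y)
- I(X;Y) = H(Y) - H(Y|X)
- I(X;Y) = H(X) + H(Y) - H(X,Y)

Computing all quantities:
H(X) = 1.0882, H(Y) = 1.0096, H(X,Y) = 2.0433
H(X|Y) = 1.0337, H(Y|X) = 0.9551

Verification:
H(X) - H(X|Y) = 1.0882 - 1.0337 = 0.0545
H(Y) - H(Y|X) = 1.0096 - 0.9551 = 0.0545
H(X) + H(Y) - H(X,Y) = 1.0882 + 1.0096 - 2.0433 = 0.0545

All forms give I(X;Y) = 0.0545 nats. ✓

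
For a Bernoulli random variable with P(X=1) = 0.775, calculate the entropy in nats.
0.5332 nats

The binary entropy function is:
H(p) = -p log(p) - (1-p) log(1-p)

H(0.775) = -0.775 × log_e(0.775) - 0.225 × log_e(0.225)
H(0.775) = 0.5332 nats

Note: Binary entropy is maximized at p=0.5 (H=1 bit) and minimized at p=0 or p=1 (H=0).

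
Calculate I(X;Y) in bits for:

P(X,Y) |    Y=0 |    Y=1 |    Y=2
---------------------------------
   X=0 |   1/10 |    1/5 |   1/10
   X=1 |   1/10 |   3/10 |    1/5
0.0100 bits

Mutual information: I(X;Y) = H(X) + H(Y) - H(X,Y)

Marginals:
P(X) = (2/5, 3/5), H(X) = 0.9710 bits
P(Y) = (1/5, 1/2, 3/10), H(Y) = 1.4855 bits

Joint entropy: H(X,Y) = 2.4464 bits

I(X;Y) = 0.9710 + 1.4855 - 2.4464 = 0.0100 bits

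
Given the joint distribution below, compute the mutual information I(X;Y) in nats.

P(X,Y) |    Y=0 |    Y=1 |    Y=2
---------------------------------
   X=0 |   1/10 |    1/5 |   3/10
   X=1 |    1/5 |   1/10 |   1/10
0.0662 nats

Mutual information: I(X;Y) = H(X) + H(Y) - H(X,Y)

Marginals:
P(X) = (3/5, 2/5), H(X) = 0.6730 nats
P(Y) = (3/10, 3/10, 2/5), H(Y) = 1.0889 nats

Joint entropy: H(X,Y) = 1.6957 nats

I(X;Y) = 0.6730 + 1.0889 - 1.6957 = 0.0662 nats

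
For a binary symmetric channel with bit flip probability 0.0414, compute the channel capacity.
0.7513 bits

For a binary symmetric channel (BSC) with error probability p:
Capacity C = 1 - H(p) bits per symbol

where H(p) = -p log₂(p) - (1-p) log₂(1-p) is the binary entropy function.

H(0.0414) = 0.2487 bits
C = 1 - 0.2487 = 0.7513 bits per symbol

This means we can reliably transmit up to 0.7513 bits of information per channel use.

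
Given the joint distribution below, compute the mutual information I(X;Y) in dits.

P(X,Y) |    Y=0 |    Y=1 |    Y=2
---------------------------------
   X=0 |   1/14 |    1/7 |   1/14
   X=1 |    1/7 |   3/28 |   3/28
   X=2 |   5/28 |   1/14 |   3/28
0.0157 dits

Mutual information: I(X;Y) = H(X) + H(Y) - H(X,Y)

Marginals:
P(X) = (2/7, 5/14, 5/14), H(X) = 0.4748 dits
P(Y) = (11/28, 9/28, 2/7), H(Y) = 0.4733 dits

Joint entropy: H(X,Y) = 0.9325 dits

I(X;Y) = 0.4748 + 0.4733 - 0.9325 = 0.0157 dits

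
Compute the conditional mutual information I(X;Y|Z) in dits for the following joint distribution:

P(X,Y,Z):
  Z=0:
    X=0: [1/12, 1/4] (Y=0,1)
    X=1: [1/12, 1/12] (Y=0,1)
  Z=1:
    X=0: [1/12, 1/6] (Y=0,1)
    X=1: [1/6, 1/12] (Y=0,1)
0.0189 dits

Conditional mutual information: I(X;Y|Z) = H(X|Z) + H(Y|Z) - H(X,Y|Z)

H(Z) = 0.3010
H(X,Z) = 0.5898 → H(X|Z) = 0.2887
H(Y,Z) = 0.5898 → H(Y|Z) = 0.2887
H(X,Y,Z) = 0.8596 → H(X,Y|Z) = 0.5585

I(X;Y|Z) = 0.2887 + 0.2887 - 0.5585 = 0.0189 dits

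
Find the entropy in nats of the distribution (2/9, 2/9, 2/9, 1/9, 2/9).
1.5811 nats

Shannon entropy is H(X) = -Σ p(x) log p(x).

For P = (2/9, 2/9, 2/9, 1/9, 2/9):
H = -2/9 × log_e(2/9) -2/9 × log_e(2/9) -2/9 × log_e(2/9) -1/9 × log_e(1/9) -2/9 × log_e(2/9)
H = 1.5811 nats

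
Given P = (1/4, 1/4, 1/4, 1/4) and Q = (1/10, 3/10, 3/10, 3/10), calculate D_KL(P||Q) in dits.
0.0401 dits

KL divergence: D_KL(P||Q) = Σ p(x) log(p(x)/q(x))

Computing term by term:
  x=0: 1/4 × log_10[(1/4)/(1/10)] = 1/4 × 0.3979 = 0.0995
  x=1: 1/4 × log_10[(1/4)/(3/10)] = 1/4 × -0.0792 = -0.0198
  x=2: 1/4 × log_10[(1/4)/(3/10)] = 1/4 × -0.0792 = -0.0198
  x=3: 1/4 × log_10[(1/4)/(3/10)] = 1/4 × -0.0792 = -0.0198

D_KL(P||Q) = 0.0401 dits

Note: KL divergence is always non-negative and equals 0 iff P = Q.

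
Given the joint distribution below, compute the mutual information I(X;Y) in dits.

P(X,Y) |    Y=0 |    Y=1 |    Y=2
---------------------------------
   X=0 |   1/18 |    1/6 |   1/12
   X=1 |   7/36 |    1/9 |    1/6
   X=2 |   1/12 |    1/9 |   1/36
0.0269 dits

Mutual information: I(X;Y) = H(X) + H(Y) - H(X,Y)

Marginals:
P(X) = (11/36, 17/36, 2/9), H(X) = 0.4564 dits
P(Y) = (1/3, 7/18, 5/18), H(Y) = 0.4731 dits

Joint entropy: H(X,Y) = 0.9026 dits

I(X;Y) = 0.4564 + 0.4731 - 0.9026 = 0.0269 dits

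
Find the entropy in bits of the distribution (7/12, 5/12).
0.9799 bits

Shannon entropy is H(X) = -Σ p(x) log p(x).

For P = (7/12, 5/12):
H = -7/12 × log_2(7/12) -5/12 × log_2(5/12)
H = 0.9799 bits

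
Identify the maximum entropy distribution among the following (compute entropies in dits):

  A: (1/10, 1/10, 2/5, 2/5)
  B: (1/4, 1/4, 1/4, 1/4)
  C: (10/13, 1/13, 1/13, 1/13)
B

For a discrete distribution over n outcomes, entropy is maximized by the uniform distribution.

Computing entropies:
H(A) = 0.5184 dits
H(B) = 0.6021 dits
H(C) = 0.3447 dits

The uniform distribution (where all probabilities equal 1/4) achieves the maximum entropy of log_10(4) = 0.6021 dits.

Distribution B has the highest entropy.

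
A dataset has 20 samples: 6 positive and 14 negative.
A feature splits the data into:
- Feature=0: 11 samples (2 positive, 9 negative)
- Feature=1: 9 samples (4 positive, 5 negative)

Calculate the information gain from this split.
0.0591 bits

Information Gain = H(Y) - H(Y|Feature)

Before split:
P(positive) = 6/20 = 0.3000
H(Y) = 0.8813 bits

After split:
Feature=0: H = 0.6840 bits (weight = 11/20)
Feature=1: H = 0.9911 bits (weight = 9/20)
H(Y|Feature) = (11/20)×0.6840 + (9/20)×0.9911 = 0.8222 bits

Information Gain = 0.8813 - 0.8222 = 0.0591 bits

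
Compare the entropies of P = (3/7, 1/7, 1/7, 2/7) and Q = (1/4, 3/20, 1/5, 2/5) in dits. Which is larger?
Q

Computing entropies in dits:
H(P) = 0.5546
H(Q) = 0.5731

Distribution Q has higher entropy.

Intuition: The distribution closer to uniform (more spread out) has higher entropy.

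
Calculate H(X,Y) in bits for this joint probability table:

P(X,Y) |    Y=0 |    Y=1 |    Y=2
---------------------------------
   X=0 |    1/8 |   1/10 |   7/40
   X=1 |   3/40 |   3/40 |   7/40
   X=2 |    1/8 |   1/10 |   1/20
3.0711 bits

Joint entropy is H(X,Y) = -Σ_{x,y} p(x,y) log p(x,y).

Summing over all non-zero entries:
H(X,Y) = -[1/8·log_2(1/8) + 1/10·log_2(1/10) + 7/40·log_2(7/40) + 3/40·log_2(3/40) + 3/40·log_2(3/40) + 7/40·log_2(7/40) + 1/8·log_2(1/8) + 1/10·log_2(1/10) + 1/20·log_2(1/20)]
H(X,Y) = 3.0711 bits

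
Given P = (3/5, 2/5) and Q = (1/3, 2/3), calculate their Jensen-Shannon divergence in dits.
0.0157 dits

Jensen-Shannon divergence is:
JSD(P||Q) = 0.5 × D_KL(P||M) + 0.5 × D_KL(Q||M)
where M = 0.5 × (P + Q) is the mixture distribution.

M = 0.5 × (3/5, 2/5) + 0.5 × (1/3, 2/3) = (7/15, 8/15)

D_KL(P||M) = 0.0155 dits
D_KL(Q||M) = 0.0159 dits

JSD(P||Q) = 0.5 × 0.0155 + 0.5 × 0.0159 = 0.0157 dits

Unlike KL divergence, JSD is symmetric and bounded: 0 ≤ JSD ≤ log(2).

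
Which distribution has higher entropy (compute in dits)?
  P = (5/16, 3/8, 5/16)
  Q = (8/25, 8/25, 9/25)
Q

Computing entropies in dits:
H(P) = 0.4755
H(Q) = 0.4764

Distribution Q has higher entropy.

Intuition: The distribution closer to uniform (more spread out) has higher entropy.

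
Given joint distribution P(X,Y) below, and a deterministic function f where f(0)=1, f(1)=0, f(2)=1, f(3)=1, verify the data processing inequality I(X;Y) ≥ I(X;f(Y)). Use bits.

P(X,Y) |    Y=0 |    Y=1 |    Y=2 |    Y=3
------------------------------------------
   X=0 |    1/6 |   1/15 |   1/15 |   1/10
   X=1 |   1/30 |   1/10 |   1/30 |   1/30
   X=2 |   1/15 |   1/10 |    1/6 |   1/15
I(X;Y) = 0.1211, I(X;f(Y)) = 0.0521, inequality holds: 0.1211 ≥ 0.0521

Data Processing Inequality: For any Markov chain X → Y → Z, we have I(X;Y) ≥ I(X;Z).

Here Z = f(Y) is a deterministic function of Y, forming X → Y → Z.

Original I(X;Y) = 0.1211 bits

After applying f:
P(X,Z) where Z=f(Y):
- P(X,Z=0) = P(X,Y=1)
- P(X,Z=1) = P(X,Y=0) + P(X,Y=2) + P(X,Y=3)

I(X;Z) = I(X;f(Y)) = 0.0521 bits

Verification: 0.1211 ≥ 0.0521 ✓

Information cannot be created by processing; the function f can only lose information about X.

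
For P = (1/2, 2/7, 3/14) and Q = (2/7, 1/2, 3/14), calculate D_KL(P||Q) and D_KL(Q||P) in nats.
D_KL(P||Q) = 0.1199, D_KL(Q||P) = 0.1199

KL divergence is not symmetric: D_KL(P||Q) ≠ D_KL(Q||P) in general.

D_KL(P||Q) = 0.1199 nats
D_KL(Q||P) = 0.1199 nats

In this case they happen to be equal (to 4 decimal places).

This asymmetry is why KL divergence is not a true distance metric.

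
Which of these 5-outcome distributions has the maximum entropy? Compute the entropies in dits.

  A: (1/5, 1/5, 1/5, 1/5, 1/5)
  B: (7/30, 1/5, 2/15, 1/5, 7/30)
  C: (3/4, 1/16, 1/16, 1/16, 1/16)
A

For a discrete distribution over n outcomes, entropy is maximized by the uniform distribution.

Computing entropies:
H(A) = 0.6990 dits
H(B) = 0.6912 dits
H(C) = 0.3947 dits

The uniform distribution (where all probabilities equal 1/5) achieves the maximum entropy of log_10(5) = 0.6990 dits.

Distribution A has the highest entropy.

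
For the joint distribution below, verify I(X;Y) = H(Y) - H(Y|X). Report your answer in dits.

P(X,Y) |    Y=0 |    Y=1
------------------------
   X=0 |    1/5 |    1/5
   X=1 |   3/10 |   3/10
I(X;Y) = 0.0000 dits

Mutual information has multiple equivalent forms:
- I(X;Y) = H(X) - H(X|Y)
- I(X;Y) = H(Y) - H(Y|X)
- I(X;Y) = H(X) + H(Y) - H(X,Y)

Computing all quantities:
H(X) = 0.2923, H(Y) = 0.3010, H(X,Y) = 0.5933
H(X|Y) = 0.2923, H(Y|X) = 0.3010

Verification:
H(X) - H(X|Y) = 0.2923 - 0.2923 = 0.0000
H(Y) - H(Y|X) = 0.3010 - 0.3010 = 0.0000
H(X) + H(Y) - H(X,Y) = 0.2923 + 0.3010 - 0.5933 = 0.0000

All forms give I(X;Y) = 0.0000 dits. ✓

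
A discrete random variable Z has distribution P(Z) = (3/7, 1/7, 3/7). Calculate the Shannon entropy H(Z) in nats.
1.0042 nats

Shannon entropy is H(X) = -Σ p(x) log p(x).

For P = (3/7, 1/7, 3/7):
H = -3/7 × log_e(3/7) -1/7 × log_e(1/7) -3/7 × log_e(3/7)
H = 1.0042 nats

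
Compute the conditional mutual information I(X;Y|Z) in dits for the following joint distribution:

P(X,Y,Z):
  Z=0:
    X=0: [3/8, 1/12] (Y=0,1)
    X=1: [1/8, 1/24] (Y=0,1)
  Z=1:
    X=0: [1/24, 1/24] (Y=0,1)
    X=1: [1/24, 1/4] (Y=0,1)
0.0100 dits

Conditional mutual information: I(X;Y|Z) = H(X|Z) + H(Y|Z) - H(X,Y|Z)

H(Z) = 0.2873
H(X,Z) = 0.5310 → H(X|Z) = 0.2437
H(Y,Z) = 0.5094 → H(Y|Z) = 0.2221
H(X,Y,Z) = 0.7431 → H(X,Y|Z) = 0.4558

I(X;Y|Z) = 0.2437 + 0.2221 - 0.4558 = 0.0100 dits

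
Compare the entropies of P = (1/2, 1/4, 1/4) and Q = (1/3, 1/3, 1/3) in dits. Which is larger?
Q

Computing entropies in dits:
H(P) = 0.4515
H(Q) = 0.4771

Distribution Q has higher entropy.

Intuition: The distribution closer to uniform (more spread out) has higher entropy.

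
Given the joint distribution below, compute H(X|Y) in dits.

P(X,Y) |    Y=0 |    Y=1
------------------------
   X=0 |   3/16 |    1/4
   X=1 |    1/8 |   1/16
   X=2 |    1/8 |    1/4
0.4407 dits

Using the chain rule: H(X|Y) = H(X,Y) - H(Y)

First, compute H(X,Y) = 0.7384 dits

Marginal P(Y) = (7/16, 9/16)
H(Y) = 0.2976 dits

H(X|Y) = H(X,Y) - H(Y) = 0.7384 - 0.2976 = 0.4407 dits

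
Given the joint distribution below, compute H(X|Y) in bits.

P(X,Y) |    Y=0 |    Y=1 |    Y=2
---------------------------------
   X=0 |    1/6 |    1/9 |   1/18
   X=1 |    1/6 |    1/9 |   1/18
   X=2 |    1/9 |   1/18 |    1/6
1.4975 bits

Using the chain rule: H(X|Y) = H(X,Y) - H(Y)

First, compute H(X,Y) = 3.0441 bits

Marginal P(Y) = (4/9, 5/18, 5/18)
H(Y) = 1.5466 bits

H(X|Y) = H(X,Y) - H(Y) = 3.0441 - 1.5466 = 1.4975 bits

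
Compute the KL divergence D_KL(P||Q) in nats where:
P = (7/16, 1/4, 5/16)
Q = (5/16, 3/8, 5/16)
0.0458 nats

KL divergence: D_KL(P||Q) = Σ p(x) log(p(x)/q(x))

Computing term by term:
  x=0: 7/16 × log_e[(7/16)/(5/16)] = 7/16 × 0.3365 = 0.1472
  x=1: 1/4 × log_e[(1/4)/(3/8)] = 1/4 × -0.4055 = -0.1014
  x=2: 5/16 × log_e[(5/16)/(5/16)] = 5/16 × 0.0000 = 0.0000

D_KL(P||Q) = 0.0458 nats

Note: KL divergence is always non-negative and equals 0 iff P = Q.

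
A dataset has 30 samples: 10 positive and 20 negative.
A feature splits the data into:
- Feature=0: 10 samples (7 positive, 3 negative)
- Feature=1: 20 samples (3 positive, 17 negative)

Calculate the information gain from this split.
0.2180 bits

Information Gain = H(Y) - H(Y|Feature)

Before split:
P(positive) = 10/30 = 0.3333
H(Y) = 0.9183 bits

After split:
Feature=0: H = 0.8813 bits (weight = 10/30)
Feature=1: H = 0.6098 bits (weight = 20/30)
H(Y|Feature) = (10/30)×0.8813 + (20/30)×0.6098 = 0.7003 bits

Information Gain = 0.9183 - 0.7003 = 0.2180 bits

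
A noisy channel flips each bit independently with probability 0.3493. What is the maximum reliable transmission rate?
0.0666 bits

For a binary symmetric channel (BSC) with error probability p:
Capacity C = 1 - H(p) bits per symbol

where H(p) = -p log₂(p) - (1-p) log₂(1-p) is the binary entropy function.

H(0.3493) = 0.9334 bits
C = 1 - 0.9334 = 0.0666 bits per symbol

This means we can reliably transmit up to 0.0666 bits of information per channel use.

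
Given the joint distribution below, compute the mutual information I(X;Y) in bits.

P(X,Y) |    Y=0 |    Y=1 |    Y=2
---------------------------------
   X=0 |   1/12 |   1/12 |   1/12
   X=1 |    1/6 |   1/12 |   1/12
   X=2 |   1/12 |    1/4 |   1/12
0.0871 bits

Mutual information: I(X;Y) = H(X) + H(Y) - H(X,Y)

Marginals:
P(X) = (1/4, 1/3, 5/12), H(X) = 1.5546 bits
P(Y) = (1/3, 5/12, 1/4), H(Y) = 1.5546 bits

Joint entropy: H(X,Y) = 3.0221 bits

I(X;Y) = 1.5546 + 1.5546 - 3.0221 = 0.0871 bits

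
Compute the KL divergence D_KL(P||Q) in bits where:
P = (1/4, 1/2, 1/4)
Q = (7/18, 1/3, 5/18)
0.0951 bits

KL divergence: D_KL(P||Q) = Σ p(x) log(p(x)/q(x))

Computing term by term:
  x=0: 1/4 × log_2[(1/4)/(7/18)] = 1/4 × -0.6374 = -0.1594
  x=1: 1/2 × log_2[(1/2)/(1/3)] = 1/2 × 0.5850 = 0.2925
  x=2: 1/4 × log_2[(1/4)/(5/18)] = 1/4 × -0.1520 = -0.0380

D_KL(P||Q) = 0.0951 bits

Note: KL divergence is always non-negative and equals 0 iff P = Q.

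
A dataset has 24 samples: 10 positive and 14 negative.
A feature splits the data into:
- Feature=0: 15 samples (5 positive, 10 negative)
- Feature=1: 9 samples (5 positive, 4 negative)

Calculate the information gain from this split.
0.0343 bits

Information Gain = H(Y) - H(Y|Feature)

Before split:
P(positive) = 10/24 = 0.4167
H(Y) = 0.9799 bits

After split:
Feature=0: H = 0.9183 bits (weight = 15/24)
Feature=1: H = 0.9911 bits (weight = 9/24)
H(Y|Feature) = (15/24)×0.9183 + (9/24)×0.9911 = 0.9456 bits

Information Gain = 0.9799 - 0.9456 = 0.0343 bits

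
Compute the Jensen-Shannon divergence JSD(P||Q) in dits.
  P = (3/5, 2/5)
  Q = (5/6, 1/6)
0.0149 dits

Jensen-Shannon divergence is:
JSD(P||Q) = 0.5 × D_KL(P||M) + 0.5 × D_KL(Q||M)
where M = 0.5 × (P + Q) is the mixture distribution.

M = 0.5 × (3/5, 2/5) + 0.5 × (5/6, 1/6) = (0.716667, 0.283333)

D_KL(P||M) = 0.0136 dits
D_KL(Q||M) = 0.0162 dits

JSD(P||Q) = 0.5 × 0.0136 + 0.5 × 0.0162 = 0.0149 dits

Unlike KL divergence, JSD is symmetric and bounded: 0 ≤ JSD ≤ log(2).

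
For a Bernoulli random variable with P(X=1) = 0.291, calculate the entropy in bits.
0.8700 bits

The binary entropy function is:
H(p) = -p log(p) - (1-p) log(1-p)

H(0.291) = -0.291 × log_2(0.291) - 0.709 × log_2(0.709)
H(0.291) = 0.8700 bits

Note: Binary entropy is maximized at p=0.5 (H=1 bit) and minimized at p=0 or p=1 (H=0).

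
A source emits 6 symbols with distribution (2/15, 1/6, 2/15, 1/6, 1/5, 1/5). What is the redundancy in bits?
0.0194 bits

Redundancy measures how far a source is from maximum entropy:
R = H_max - H(X)

Maximum entropy for 6 symbols: H_max = log_2(6) = 2.5850 bits
Actual entropy: H(X) = 2.5656 bits
Redundancy: R = 2.5850 - 2.5656 = 0.0194 bits

This redundancy represents potential for compression: the source could be compressed by 0.0194 bits per symbol.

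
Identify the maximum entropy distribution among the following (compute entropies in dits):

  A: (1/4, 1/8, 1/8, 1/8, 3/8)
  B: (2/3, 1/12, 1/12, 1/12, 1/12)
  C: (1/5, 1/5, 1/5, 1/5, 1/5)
C

For a discrete distribution over n outcomes, entropy is maximized by the uniform distribution.

Computing entropies:
H(A) = 0.6489 dits
H(B) = 0.4771 dits
H(C) = 0.6990 dits

The uniform distribution (where all probabilities equal 1/5) achieves the maximum entropy of log_10(5) = 0.6990 dits.

Distribution C has the highest entropy.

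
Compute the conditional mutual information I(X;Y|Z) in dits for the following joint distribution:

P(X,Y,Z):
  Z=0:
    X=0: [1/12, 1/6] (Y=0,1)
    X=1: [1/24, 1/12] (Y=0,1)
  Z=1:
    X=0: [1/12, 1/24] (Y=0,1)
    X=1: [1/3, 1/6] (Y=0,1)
0.0000 dits

Conditional mutual information: I(X;Y|Z) = H(X|Z) + H(Y|Z) - H(X,Y|Z)

H(Z) = 0.2873
H(X,Z) = 0.5268 → H(X|Z) = 0.2395
H(Y,Z) = 0.5637 → H(Y|Z) = 0.2764
H(X,Y,Z) = 0.8032 → H(X,Y|Z) = 0.5159

I(X;Y|Z) = 0.2395 + 0.2764 - 0.5159 = 0.0000 dits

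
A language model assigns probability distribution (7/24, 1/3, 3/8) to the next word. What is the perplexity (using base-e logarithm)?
2.9844

Perplexity is e^H (or exp(H) for natural log).

First, H = -Σ p log p = 1.0934 nats
Perplexity = e^1.0934 = 2.9844

Interpretation: The model's uncertainty is equivalent to choosing uniformly among 3.0 options.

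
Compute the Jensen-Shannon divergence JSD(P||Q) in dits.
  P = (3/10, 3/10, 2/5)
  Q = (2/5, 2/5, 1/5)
0.0105 dits

Jensen-Shannon divergence is:
JSD(P||Q) = 0.5 × D_KL(P||M) + 0.5 × D_KL(Q||M)
where M = 0.5 × (P + Q) is the mixture distribution.

M = 0.5 × (3/10, 3/10, 2/5) + 0.5 × (2/5, 2/5, 1/5) = (7/20, 7/20, 3/10)

D_KL(P||M) = 0.0098 dits
D_KL(Q||M) = 0.0112 dits

JSD(P||Q) = 0.5 × 0.0098 + 0.5 × 0.0112 = 0.0105 dits

Unlike KL divergence, JSD is symmetric and bounded: 0 ≤ JSD ≤ log(2).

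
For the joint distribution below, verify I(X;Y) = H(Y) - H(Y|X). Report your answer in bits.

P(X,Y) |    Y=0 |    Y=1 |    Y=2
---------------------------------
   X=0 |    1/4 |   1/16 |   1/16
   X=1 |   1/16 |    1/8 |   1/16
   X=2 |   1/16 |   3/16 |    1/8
I(X;Y) = 0.1697 bits

Mutual information has multiple equivalent forms:
- I(X;Y) = H(X) - H(X|Y)
- I(X;Y) = H(Y) - H(Y|X)
- I(X;Y) = H(X) + H(Y) - H(X,Y)

Computing all quantities:
H(X) = 1.5613, H(Y) = 1.5613, H(X,Y) = 2.9528
H(X|Y) = 1.3915, H(Y|X) = 1.3915

Verification:
H(X) - H(X|Y) = 1.5613 - 1.3915 = 0.1697
H(Y) - H(Y|X) = 1.5613 - 1.3915 = 0.1697
H(X) + H(Y) - H(X,Y) = 1.5613 + 1.5613 - 2.9528 = 0.1697

All forms give I(X;Y) = 0.1697 bits. ✓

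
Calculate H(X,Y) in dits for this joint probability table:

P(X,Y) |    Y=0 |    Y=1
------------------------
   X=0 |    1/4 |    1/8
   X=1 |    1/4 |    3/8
0.5737 dits

Joint entropy is H(X,Y) = -Σ_{x,y} p(x,y) log p(x,y).

Summing over all non-zero entries:
H(X,Y) = -[1/4·log_10(1/4) + 1/8·log_10(1/8) + 1/4·log_10(1/4) + 3/8·log_10(3/8)]
H(X,Y) = 0.5737 dits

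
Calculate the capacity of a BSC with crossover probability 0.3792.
0.0425 bits

For a binary symmetric channel (BSC) with error probability p:
Capacity C = 1 - H(p) bits per symbol

where H(p) = -p log₂(p) - (1-p) log₂(1-p) is the binary entropy function.

H(0.3792) = 0.9575 bits
C = 1 - 0.9575 = 0.0425 bits per symbol

This means we can reliably transmit up to 0.0425 bits of information per channel use.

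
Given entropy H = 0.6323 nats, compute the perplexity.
1.8819

Perplexity is e^H (or exp(H) for natural log).

H = 0.6323 nats
Perplexity = e^0.6323 = 1.8819

Interpretation: The model's uncertainty is equivalent to choosing uniformly among 1.9 options.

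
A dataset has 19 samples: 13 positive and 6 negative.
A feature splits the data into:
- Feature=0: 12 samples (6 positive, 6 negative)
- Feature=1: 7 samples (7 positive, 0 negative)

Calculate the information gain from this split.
0.2682 bits

Information Gain = H(Y) - H(Y|Feature)

Before split:
P(positive) = 13/19 = 0.6842
H(Y) = 0.8997 bits

After split:
Feature=0: H = 1.0000 bits (weight = 12/19)
Feature=1: H = 0.0000 bits (weight = 7/19)
H(Y|Feature) = (12/19)×1.0000 + (7/19)×0.0000 = 0.6316 bits

Information Gain = 0.8997 - 0.6316 = 0.2682 bits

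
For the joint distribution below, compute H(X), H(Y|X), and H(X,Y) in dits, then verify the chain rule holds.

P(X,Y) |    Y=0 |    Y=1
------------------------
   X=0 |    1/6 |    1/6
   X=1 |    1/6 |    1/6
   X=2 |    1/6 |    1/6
H(X,Y) = 0.7782, H(X) = 0.4771, H(Y|X) = 0.3010 (all in dits)

Chain rule: H(X,Y) = H(X) + H(Y|X)

Left side — joint entropy directly:
H(X,Y) = -Σ p(x,y) log p(x,y) = 0.7782 dits

Right side — compute H(Y|X) from the conditional distributions:
P(X) = (1/3, 1/3, 1/3), so H(X) = 0.4771 dits
H(Y|X) = Σ_x P(X=x) · H(Y|X=x):
  P(Y|X=0) = (1/2, 1/2), H(Y|X=0) = 0.3010, weight P(X=0) = 1/3
  P(Y|X=1) = (1/2, 1/2), H(Y|X=1) = 0.3010, weight P(X=1) = 1/3
  P(Y|X=2) = (1/2, 1/2), H(Y|X=2) = 0.3010, weight P(X=2) = 1/3
H(Y|X) = 0.3010 dits

H(X) + H(Y|X) = 0.4771 + 0.3010 = 0.7782 dits

Both sides equal 0.7782 dits. ✓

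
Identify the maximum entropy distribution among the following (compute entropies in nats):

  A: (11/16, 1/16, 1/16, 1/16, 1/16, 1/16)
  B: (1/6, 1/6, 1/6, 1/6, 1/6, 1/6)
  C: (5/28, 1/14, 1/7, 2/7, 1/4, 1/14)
B

For a discrete distribution over n outcomes, entropy is maximized by the uniform distribution.

Computing entropies:
H(A) = 1.1240 nats
H(B) = 1.7918 nats
H(C) = 1.6671 nats

The uniform distribution (where all probabilities equal 1/6) achieves the maximum entropy of log_e(6) = 1.7918 nats.

Distribution B has the highest entropy.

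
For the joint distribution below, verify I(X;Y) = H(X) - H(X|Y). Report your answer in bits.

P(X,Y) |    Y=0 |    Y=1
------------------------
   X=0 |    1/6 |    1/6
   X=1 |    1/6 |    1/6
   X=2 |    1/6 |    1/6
I(X;Y) = 0.0000 bits

Mutual information has multiple equivalent forms:
- I(X;Y) = H(X) - H(X|Y)
- I(X;Y) = H(Y) - H(Y|X)
- I(X;Y) = H(X) + H(Y) - H(X,Y)

Computing all quantities:
H(X) = 1.5850, H(Y) = 1.0000, H(X,Y) = 2.5850
H(X|Y) = 1.5850, H(Y|X) = 1.0000

Verification:
H(X) - H(X|Y) = 1.5850 - 1.5850 = 0.0000
H(Y) - H(Y|X) = 1.0000 - 1.0000 = 0.0000
H(X) + H(Y) - H(X,Y) = 1.5850 + 1.0000 - 2.5850 = 0.0000

All forms give I(X;Y) = 0.0000 bits. ✓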